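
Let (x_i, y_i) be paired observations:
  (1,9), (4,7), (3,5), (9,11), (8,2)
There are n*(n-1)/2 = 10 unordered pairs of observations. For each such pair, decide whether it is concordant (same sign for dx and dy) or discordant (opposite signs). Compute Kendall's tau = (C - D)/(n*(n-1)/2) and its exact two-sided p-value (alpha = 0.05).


Step 1: Enumerate the 10 unordered pairs (i,j) with i<j and classify each by sign(x_j-x_i) * sign(y_j-y_i).
  (1,2):dx=+3,dy=-2->D; (1,3):dx=+2,dy=-4->D; (1,4):dx=+8,dy=+2->C; (1,5):dx=+7,dy=-7->D
  (2,3):dx=-1,dy=-2->C; (2,4):dx=+5,dy=+4->C; (2,5):dx=+4,dy=-5->D; (3,4):dx=+6,dy=+6->C
  (3,5):dx=+5,dy=-3->D; (4,5):dx=-1,dy=-9->C
Step 2: C = 5, D = 5, total pairs = 10.
Step 3: tau = (C - D)/(n(n-1)/2) = (5 - 5)/10 = 0.000000.
Step 4: Exact two-sided p-value (enumerate n! = 120 permutations of y under H0): p = 1.000000.
Step 5: alpha = 0.05. fail to reject H0.

tau_b = 0.0000 (C=5, D=5), p = 1.000000, fail to reject H0.


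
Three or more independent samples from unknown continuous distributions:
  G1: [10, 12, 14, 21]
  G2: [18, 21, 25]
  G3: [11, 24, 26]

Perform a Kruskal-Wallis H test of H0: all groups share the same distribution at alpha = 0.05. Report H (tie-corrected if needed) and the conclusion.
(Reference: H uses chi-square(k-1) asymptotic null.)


Step 1: Combine all N = 10 observations and assign midranks.
sorted (value, group, rank): (10,G1,1), (11,G3,2), (12,G1,3), (14,G1,4), (18,G2,5), (21,G1,6.5), (21,G2,6.5), (24,G3,8), (25,G2,9), (26,G3,10)
Step 2: Sum ranks within each group.
R_1 = 14.5 (n_1 = 4)
R_2 = 20.5 (n_2 = 3)
R_3 = 20 (n_3 = 3)
Step 3: H = 12/(N(N+1)) * sum(R_i^2/n_i) - 3(N+1)
     = 12/(10*11) * (14.5^2/4 + 20.5^2/3 + 20^2/3) - 3*11
     = 0.109091 * 325.979 - 33
     = 2.561364.
Step 4: Ties present; correction factor C = 1 - 6/(10^3 - 10) = 0.993939. Corrected H = 2.561364 / 0.993939 = 2.576982.
Step 5: Under H0, H ~ chi^2(2); p-value = 0.275687.
Step 6: alpha = 0.05. fail to reject H0.

H = 2.5770, df = 2, p = 0.275687, fail to reject H0.


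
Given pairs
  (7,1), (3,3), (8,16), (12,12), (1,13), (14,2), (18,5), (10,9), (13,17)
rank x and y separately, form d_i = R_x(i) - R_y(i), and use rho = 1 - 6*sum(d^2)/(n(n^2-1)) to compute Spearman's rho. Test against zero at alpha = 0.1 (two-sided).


Step 1: Rank x and y separately (midranks; no ties here).
rank(x): 7->3, 3->2, 8->4, 12->6, 1->1, 14->8, 18->9, 10->5, 13->7
rank(y): 1->1, 3->3, 16->8, 12->6, 13->7, 2->2, 5->4, 9->5, 17->9
Step 2: d_i = R_x(i) - R_y(i); compute d_i^2.
  (3-1)^2=4, (2-3)^2=1, (4-8)^2=16, (6-6)^2=0, (1-7)^2=36, (8-2)^2=36, (9-4)^2=25, (5-5)^2=0, (7-9)^2=4
sum(d^2) = 122.
Step 3: rho = 1 - 6*122 / (9*(9^2 - 1)) = 1 - 732/720 = -0.016667.
Step 4: Under H0, t = rho * sqrt((n-2)/(1-rho^2)) = -0.0441 ~ t(7).
Step 5: Two-sided p-value from the t-distribution with 7 df = 0.966055.
Step 6: alpha = 0.1. fail to reject H0.

rho = -0.0167, p = 0.966055, fail to reject H0 at alpha = 0.1.


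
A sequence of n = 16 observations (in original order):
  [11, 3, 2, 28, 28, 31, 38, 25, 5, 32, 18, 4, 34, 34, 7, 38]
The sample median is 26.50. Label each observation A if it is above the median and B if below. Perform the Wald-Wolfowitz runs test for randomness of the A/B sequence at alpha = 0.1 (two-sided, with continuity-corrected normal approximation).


Step 1: Compute median = 26.50; label A = above, B = below.
Labels in order: BBBAAAABBABBAABA  (n_A = 8, n_B = 8)
Step 2: Count runs R = 8.
Step 3: Under H0 (random ordering), E[R] = 2*n_A*n_B/(n_A+n_B) + 1 = 2*8*8/16 + 1 = 9.0000.
        Var[R] = 2*n_A*n_B*(2*n_A*n_B - n_A - n_B) / ((n_A+n_B)^2 * (n_A+n_B-1)) = 14336/3840 = 3.7333.
        SD[R] = 1.9322.
Step 4: Continuity-corrected z = (R + 0.5 - E[R]) / SD[R] = (8 + 0.5 - 9.0000) / 1.9322 = -0.2588.
Step 5: Two-sided p-value via normal approximation = 2*(1 - Phi(|z|)) = 0.795809.
Step 6: alpha = 0.1. fail to reject H0.

R = 8, z = -0.2588, p = 0.795809, fail to reject H0.


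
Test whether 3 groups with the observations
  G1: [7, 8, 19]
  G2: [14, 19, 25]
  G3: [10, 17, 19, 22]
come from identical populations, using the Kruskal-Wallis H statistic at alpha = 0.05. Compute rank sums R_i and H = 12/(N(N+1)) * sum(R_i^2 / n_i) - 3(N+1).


Step 1: Combine all N = 10 observations and assign midranks.
sorted (value, group, rank): (7,G1,1), (8,G1,2), (10,G3,3), (14,G2,4), (17,G3,5), (19,G1,7), (19,G2,7), (19,G3,7), (22,G3,9), (25,G2,10)
Step 2: Sum ranks within each group.
R_1 = 10 (n_1 = 3)
R_2 = 21 (n_2 = 3)
R_3 = 24 (n_3 = 4)
Step 3: H = 12/(N(N+1)) * sum(R_i^2/n_i) - 3(N+1)
     = 12/(10*11) * (10^2/3 + 21^2/3 + 24^2/4) - 3*11
     = 0.109091 * 324.333 - 33
     = 2.381818.
Step 4: Ties present; correction factor C = 1 - 24/(10^3 - 10) = 0.975758. Corrected H = 2.381818 / 0.975758 = 2.440994.
Step 5: Under H0, H ~ chi^2(2); p-value = 0.295084.
Step 6: alpha = 0.05. fail to reject H0.

H = 2.4410, df = 2, p = 0.295084, fail to reject H0.


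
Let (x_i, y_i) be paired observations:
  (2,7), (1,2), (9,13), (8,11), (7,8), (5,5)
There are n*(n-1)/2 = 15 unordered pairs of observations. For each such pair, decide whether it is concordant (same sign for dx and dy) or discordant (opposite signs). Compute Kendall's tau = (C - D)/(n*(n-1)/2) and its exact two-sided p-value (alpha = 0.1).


Step 1: Enumerate the 15 unordered pairs (i,j) with i<j and classify each by sign(x_j-x_i) * sign(y_j-y_i).
  (1,2):dx=-1,dy=-5->C; (1,3):dx=+7,dy=+6->C; (1,4):dx=+6,dy=+4->C; (1,5):dx=+5,dy=+1->C
  (1,6):dx=+3,dy=-2->D; (2,3):dx=+8,dy=+11->C; (2,4):dx=+7,dy=+9->C; (2,5):dx=+6,dy=+6->C
  (2,6):dx=+4,dy=+3->C; (3,4):dx=-1,dy=-2->C; (3,5):dx=-2,dy=-5->C; (3,6):dx=-4,dy=-8->C
  (4,5):dx=-1,dy=-3->C; (4,6):dx=-3,dy=-6->C; (5,6):dx=-2,dy=-3->C
Step 2: C = 14, D = 1, total pairs = 15.
Step 3: tau = (C - D)/(n(n-1)/2) = (14 - 1)/15 = 0.866667.
Step 4: Exact two-sided p-value (enumerate n! = 720 permutations of y under H0): p = 0.016667.
Step 5: alpha = 0.1. reject H0.

tau_b = 0.8667 (C=14, D=1), p = 0.016667, reject H0.


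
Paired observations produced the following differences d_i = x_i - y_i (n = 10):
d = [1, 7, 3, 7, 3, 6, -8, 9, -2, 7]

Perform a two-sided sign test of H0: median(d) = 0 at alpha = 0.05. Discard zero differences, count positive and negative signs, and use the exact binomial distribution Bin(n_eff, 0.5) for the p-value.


Step 1: Discard zero differences. Original n = 10; n_eff = number of nonzero differences = 10.
Nonzero differences (with sign): +1, +7, +3, +7, +3, +6, -8, +9, -2, +7
Step 2: Count signs: positive = 8, negative = 2.
Step 3: Under H0: P(positive) = 0.5, so the number of positives S ~ Bin(10, 0.5).
Step 4: Two-sided exact p-value = sum of Bin(10,0.5) probabilities at or below the observed probability = 0.109375.
Step 5: alpha = 0.05. fail to reject H0.

n_eff = 10, pos = 8, neg = 2, p = 0.109375, fail to reject H0.


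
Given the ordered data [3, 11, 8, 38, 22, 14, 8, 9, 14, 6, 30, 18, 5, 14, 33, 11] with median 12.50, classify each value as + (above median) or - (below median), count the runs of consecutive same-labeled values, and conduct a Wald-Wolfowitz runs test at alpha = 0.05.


Step 1: Compute median = 12.50; label A = above, B = below.
Labels in order: BBBAAABBABAABAAB  (n_A = 8, n_B = 8)
Step 2: Count runs R = 9.
Step 3: Under H0 (random ordering), E[R] = 2*n_A*n_B/(n_A+n_B) + 1 = 2*8*8/16 + 1 = 9.0000.
        Var[R] = 2*n_A*n_B*(2*n_A*n_B - n_A - n_B) / ((n_A+n_B)^2 * (n_A+n_B-1)) = 14336/3840 = 3.7333.
        SD[R] = 1.9322.
Step 4: R = E[R], so z = 0 with no continuity correction.
Step 5: Two-sided p-value via normal approximation = 2*(1 - Phi(|z|)) = 1.000000.
Step 6: alpha = 0.05. fail to reject H0.

R = 9, z = 0.0000, p = 1.000000, fail to reject H0.


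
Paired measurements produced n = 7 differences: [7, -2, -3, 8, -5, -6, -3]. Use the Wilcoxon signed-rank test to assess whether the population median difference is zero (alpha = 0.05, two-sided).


Step 1: Drop any zero differences (none here) and take |d_i|.
|d| = [7, 2, 3, 8, 5, 6, 3]
Step 2: Midrank |d_i| (ties get averaged ranks).
ranks: |7|->6, |2|->1, |3|->2.5, |8|->7, |5|->4, |6|->5, |3|->2.5
Step 3: Attach original signs; sum ranks with positive sign and with negative sign.
W+ = 6 + 7 = 13
W- = 1 + 2.5 + 4 + 5 + 2.5 = 15
(Check: W+ + W- = 28 should equal n(n+1)/2 = 28.)
Step 4: Test statistic W = min(W+, W-) = 13.
Step 5: Ties in |d|, so use the tie-corrected normal approximation.
        E[W] = n(n+1)/4 = 7*8/4 = 14.
        Tie groups: |d|=3 (t=2); sum(t^3 - t) = 6.
        Var[W] = n(n+1)(2n+1)/24 - sum(t^3-t)/48 = 840/24 - 6/48 = 34.875.
        z = (W - E[W]) / sqrt(Var[W]) = (13 - 14) / 5.9055 = -0.1693.
        Two-sided p = 2*Phi(z) = 0.865534.
Step 6: alpha = 0.05. fail to reject H0.

W+ = 13, W- = 15, W = min = 13, p = 0.865534, fail to reject H0.


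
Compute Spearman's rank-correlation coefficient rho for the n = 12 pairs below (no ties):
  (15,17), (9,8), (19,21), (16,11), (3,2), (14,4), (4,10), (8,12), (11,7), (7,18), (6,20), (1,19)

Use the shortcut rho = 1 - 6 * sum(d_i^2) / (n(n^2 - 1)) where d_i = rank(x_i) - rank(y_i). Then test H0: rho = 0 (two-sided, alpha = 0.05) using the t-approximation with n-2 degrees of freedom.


Step 1: Rank x and y separately (midranks; no ties here).
rank(x): 15->10, 9->7, 19->12, 16->11, 3->2, 14->9, 4->3, 8->6, 11->8, 7->5, 6->4, 1->1
rank(y): 17->8, 8->4, 21->12, 11->6, 2->1, 4->2, 10->5, 12->7, 7->3, 18->9, 20->11, 19->10
Step 2: d_i = R_x(i) - R_y(i); compute d_i^2.
  (10-8)^2=4, (7-4)^2=9, (12-12)^2=0, (11-6)^2=25, (2-1)^2=1, (9-2)^2=49, (3-5)^2=4, (6-7)^2=1, (8-3)^2=25, (5-9)^2=16, (4-11)^2=49, (1-10)^2=81
sum(d^2) = 264.
Step 3: rho = 1 - 6*264 / (12*(12^2 - 1)) = 1 - 1584/1716 = 0.076923.
Step 4: Under H0, t = rho * sqrt((n-2)/(1-rho^2)) = 0.2440 ~ t(10).
Step 5: Two-sided p-value from the t-distribution with 10 df = 0.812183.
Step 6: alpha = 0.05. fail to reject H0.

rho = 0.0769, p = 0.812183, fail to reject H0 at alpha = 0.05.


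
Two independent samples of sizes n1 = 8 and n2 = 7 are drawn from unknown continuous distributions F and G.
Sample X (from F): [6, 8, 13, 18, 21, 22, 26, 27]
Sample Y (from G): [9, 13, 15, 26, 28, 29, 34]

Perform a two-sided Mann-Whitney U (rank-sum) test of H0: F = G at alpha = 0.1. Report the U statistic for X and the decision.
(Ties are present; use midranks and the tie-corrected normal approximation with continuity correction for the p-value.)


Step 1: Combine and sort all 15 observations; assign midranks.
sorted (value, group): (6,X), (8,X), (9,Y), (13,X), (13,Y), (15,Y), (18,X), (21,X), (22,X), (26,X), (26,Y), (27,X), (28,Y), (29,Y), (34,Y)
ranks: 6->1, 8->2, 9->3, 13->4.5, 13->4.5, 15->6, 18->7, 21->8, 22->9, 26->10.5, 26->10.5, 27->12, 28->13, 29->14, 34->15
Step 2: Rank sum for X: R1 = 1 + 2 + 4.5 + 7 + 8 + 9 + 10.5 + 12 = 54.
Step 3: U_X = R1 - n1(n1+1)/2 = 54 - 8*9/2 = 54 - 36 = 18.
       U_Y = n1*n2 - U_X = 56 - 18 = 38.
Step 4: Ties are present, so use the tie-corrected normal approximation (with continuity correction) for the p-value.
Step 5: p-value = 0.270731; compare to alpha = 0.1. fail to reject H0.

U_X = 18, p = 0.270731, fail to reject H0 at alpha = 0.1.


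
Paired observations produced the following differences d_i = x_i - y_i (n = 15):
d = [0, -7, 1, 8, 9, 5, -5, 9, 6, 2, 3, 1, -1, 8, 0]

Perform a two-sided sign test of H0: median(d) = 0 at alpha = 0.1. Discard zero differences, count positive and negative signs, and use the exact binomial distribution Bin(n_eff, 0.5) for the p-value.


Step 1: Discard zero differences. Original n = 15; n_eff = number of nonzero differences = 13.
Nonzero differences (with sign): -7, +1, +8, +9, +5, -5, +9, +6, +2, +3, +1, -1, +8
Step 2: Count signs: positive = 10, negative = 3.
Step 3: Under H0: P(positive) = 0.5, so the number of positives S ~ Bin(13, 0.5).
Step 4: Two-sided exact p-value = sum of Bin(13,0.5) probabilities at or below the observed probability = 0.092285.
Step 5: alpha = 0.1. reject H0.

n_eff = 13, pos = 10, neg = 3, p = 0.092285, reject H0.


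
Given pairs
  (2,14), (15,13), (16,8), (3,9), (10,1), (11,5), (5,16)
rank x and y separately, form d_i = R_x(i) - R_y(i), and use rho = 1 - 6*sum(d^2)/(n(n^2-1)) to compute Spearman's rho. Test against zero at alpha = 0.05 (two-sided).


Step 1: Rank x and y separately (midranks; no ties here).
rank(x): 2->1, 15->6, 16->7, 3->2, 10->4, 11->5, 5->3
rank(y): 14->6, 13->5, 8->3, 9->4, 1->1, 5->2, 16->7
Step 2: d_i = R_x(i) - R_y(i); compute d_i^2.
  (1-6)^2=25, (6-5)^2=1, (7-3)^2=16, (2-4)^2=4, (4-1)^2=9, (5-2)^2=9, (3-7)^2=16
sum(d^2) = 80.
Step 3: rho = 1 - 6*80 / (7*(7^2 - 1)) = 1 - 480/336 = -0.428571.
Step 4: Under H0, t = rho * sqrt((n-2)/(1-rho^2)) = -1.0607 ~ t(5).
Step 5: Two-sided p-value from the t-distribution with 5 df = 0.337368.
Step 6: alpha = 0.05. fail to reject H0.

rho = -0.4286, p = 0.337368, fail to reject H0 at alpha = 0.05.


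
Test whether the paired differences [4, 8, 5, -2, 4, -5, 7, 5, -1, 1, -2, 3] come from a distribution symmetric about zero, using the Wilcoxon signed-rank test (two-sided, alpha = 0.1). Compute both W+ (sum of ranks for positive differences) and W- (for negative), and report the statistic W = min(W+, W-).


Step 1: Drop any zero differences (none here) and take |d_i|.
|d| = [4, 8, 5, 2, 4, 5, 7, 5, 1, 1, 2, 3]
Step 2: Midrank |d_i| (ties get averaged ranks).
ranks: |4|->6.5, |8|->12, |5|->9, |2|->3.5, |4|->6.5, |5|->9, |7|->11, |5|->9, |1|->1.5, |1|->1.5, |2|->3.5, |3|->5
Step 3: Attach original signs; sum ranks with positive sign and with negative sign.
W+ = 6.5 + 12 + 9 + 6.5 + 11 + 9 + 1.5 + 5 = 60.5
W- = 3.5 + 9 + 1.5 + 3.5 = 17.5
(Check: W+ + W- = 78 should equal n(n+1)/2 = 78.)
Step 4: Test statistic W = min(W+, W-) = 17.5.
Step 5: Ties in |d|, so use the tie-corrected normal approximation.
        E[W] = n(n+1)/4 = 12*13/4 = 39.
        Tie groups: |d|=1 (t=2), |d|=2 (t=2), |d|=4 (t=2), |d|=5 (t=3); sum(t^3 - t) = 42.
        Var[W] = n(n+1)(2n+1)/24 - sum(t^3-t)/48 = 3900/24 - 42/48 = 161.625.
        z = (W - E[W]) / sqrt(Var[W]) = (17.5 - 39) / 12.7132 = -1.6912.
        Two-sided p = 2*Phi(z) = 0.090807.
Step 6: alpha = 0.1. reject H0.

W+ = 60.5, W- = 17.5, W = min = 17.5, p = 0.090807, reject H0.


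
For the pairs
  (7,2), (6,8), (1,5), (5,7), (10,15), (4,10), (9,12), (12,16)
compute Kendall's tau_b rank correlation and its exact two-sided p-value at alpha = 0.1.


Step 1: Enumerate the 28 unordered pairs (i,j) with i<j and classify each by sign(x_j-x_i) * sign(y_j-y_i).
  (1,2):dx=-1,dy=+6->D; (1,3):dx=-6,dy=+3->D; (1,4):dx=-2,dy=+5->D; (1,5):dx=+3,dy=+13->C
  (1,6):dx=-3,dy=+8->D; (1,7):dx=+2,dy=+10->C; (1,8):dx=+5,dy=+14->C; (2,3):dx=-5,dy=-3->C
  (2,4):dx=-1,dy=-1->C; (2,5):dx=+4,dy=+7->C; (2,6):dx=-2,dy=+2->D; (2,7):dx=+3,dy=+4->C
  (2,8):dx=+6,dy=+8->C; (3,4):dx=+4,dy=+2->C; (3,5):dx=+9,dy=+10->C; (3,6):dx=+3,dy=+5->C
  (3,7):dx=+8,dy=+7->C; (3,8):dx=+11,dy=+11->C; (4,5):dx=+5,dy=+8->C; (4,6):dx=-1,dy=+3->D
  (4,7):dx=+4,dy=+5->C; (4,8):dx=+7,dy=+9->C; (5,6):dx=-6,dy=-5->C; (5,7):dx=-1,dy=-3->C
  (5,8):dx=+2,dy=+1->C; (6,7):dx=+5,dy=+2->C; (6,8):dx=+8,dy=+6->C; (7,8):dx=+3,dy=+4->C
Step 2: C = 22, D = 6, total pairs = 28.
Step 3: tau = (C - D)/(n(n-1)/2) = (22 - 6)/28 = 0.571429.
Step 4: Exact two-sided p-value (enumerate n! = 40320 permutations of y under H0): p = 0.061012.
Step 5: alpha = 0.1. reject H0.

tau_b = 0.5714 (C=22, D=6), p = 0.061012, reject H0.


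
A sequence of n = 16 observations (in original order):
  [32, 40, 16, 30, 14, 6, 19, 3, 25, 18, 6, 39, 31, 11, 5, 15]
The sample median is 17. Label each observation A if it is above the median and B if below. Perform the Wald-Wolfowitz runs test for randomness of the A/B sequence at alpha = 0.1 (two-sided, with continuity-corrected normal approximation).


Step 1: Compute median = 17; label A = above, B = below.
Labels in order: AABABBABAABAABBB  (n_A = 8, n_B = 8)
Step 2: Count runs R = 10.
Step 3: Under H0 (random ordering), E[R] = 2*n_A*n_B/(n_A+n_B) + 1 = 2*8*8/16 + 1 = 9.0000.
        Var[R] = 2*n_A*n_B*(2*n_A*n_B - n_A - n_B) / ((n_A+n_B)^2 * (n_A+n_B-1)) = 14336/3840 = 3.7333.
        SD[R] = 1.9322.
Step 4: Continuity-corrected z = (R - 0.5 - E[R]) / SD[R] = (10 - 0.5 - 9.0000) / 1.9322 = 0.2588.
Step 5: Two-sided p-value via normal approximation = 2*(1 - Phi(|z|)) = 0.795809.
Step 6: alpha = 0.1. fail to reject H0.

R = 10, z = 0.2588, p = 0.795809, fail to reject H0.


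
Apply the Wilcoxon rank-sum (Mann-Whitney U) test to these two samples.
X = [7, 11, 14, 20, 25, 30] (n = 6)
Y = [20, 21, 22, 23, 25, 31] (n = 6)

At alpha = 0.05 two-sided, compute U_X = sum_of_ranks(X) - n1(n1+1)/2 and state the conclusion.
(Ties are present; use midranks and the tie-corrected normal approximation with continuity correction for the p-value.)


Step 1: Combine and sort all 12 observations; assign midranks.
sorted (value, group): (7,X), (11,X), (14,X), (20,X), (20,Y), (21,Y), (22,Y), (23,Y), (25,X), (25,Y), (30,X), (31,Y)
ranks: 7->1, 11->2, 14->3, 20->4.5, 20->4.5, 21->6, 22->7, 23->8, 25->9.5, 25->9.5, 30->11, 31->12
Step 2: Rank sum for X: R1 = 1 + 2 + 3 + 4.5 + 9.5 + 11 = 31.
Step 3: U_X = R1 - n1(n1+1)/2 = 31 - 6*7/2 = 31 - 21 = 10.
       U_Y = n1*n2 - U_X = 36 - 10 = 26.
Step 4: Ties are present, so use the tie-corrected normal approximation (with continuity correction) for the p-value.
Step 5: p-value = 0.228133; compare to alpha = 0.05. fail to reject H0.

U_X = 10, p = 0.228133, fail to reject H0 at alpha = 0.05.


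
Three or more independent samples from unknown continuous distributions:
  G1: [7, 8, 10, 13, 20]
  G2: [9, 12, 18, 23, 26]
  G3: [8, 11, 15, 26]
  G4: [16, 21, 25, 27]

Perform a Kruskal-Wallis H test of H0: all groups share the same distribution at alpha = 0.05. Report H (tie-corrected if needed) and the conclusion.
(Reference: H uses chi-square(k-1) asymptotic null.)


Step 1: Combine all N = 18 observations and assign midranks.
sorted (value, group, rank): (7,G1,1), (8,G1,2.5), (8,G3,2.5), (9,G2,4), (10,G1,5), (11,G3,6), (12,G2,7), (13,G1,8), (15,G3,9), (16,G4,10), (18,G2,11), (20,G1,12), (21,G4,13), (23,G2,14), (25,G4,15), (26,G2,16.5), (26,G3,16.5), (27,G4,18)
Step 2: Sum ranks within each group.
R_1 = 28.5 (n_1 = 5)
R_2 = 52.5 (n_2 = 5)
R_3 = 34 (n_3 = 4)
R_4 = 56 (n_4 = 4)
Step 3: H = 12/(N(N+1)) * sum(R_i^2/n_i) - 3(N+1)
     = 12/(18*19) * (28.5^2/5 + 52.5^2/5 + 34^2/4 + 56^2/4) - 3*19
     = 0.035088 * 1786.7 - 57
     = 5.691228.
Step 4: Ties present; correction factor C = 1 - 12/(18^3 - 18) = 0.997936. Corrected H = 5.691228 / 0.997936 = 5.702999.
Step 5: Under H0, H ~ chi^2(3); p-value = 0.126989.
Step 6: alpha = 0.05. fail to reject H0.

H = 5.7030, df = 3, p = 0.126989, fail to reject H0.


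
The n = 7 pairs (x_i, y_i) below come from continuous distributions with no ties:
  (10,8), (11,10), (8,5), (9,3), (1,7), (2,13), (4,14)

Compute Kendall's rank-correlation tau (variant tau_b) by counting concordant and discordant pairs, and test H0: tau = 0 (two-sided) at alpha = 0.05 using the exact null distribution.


Step 1: Enumerate the 21 unordered pairs (i,j) with i<j and classify each by sign(x_j-x_i) * sign(y_j-y_i).
  (1,2):dx=+1,dy=+2->C; (1,3):dx=-2,dy=-3->C; (1,4):dx=-1,dy=-5->C; (1,5):dx=-9,dy=-1->C
  (1,6):dx=-8,dy=+5->D; (1,7):dx=-6,dy=+6->D; (2,3):dx=-3,dy=-5->C; (2,4):dx=-2,dy=-7->C
  (2,5):dx=-10,dy=-3->C; (2,6):dx=-9,dy=+3->D; (2,7):dx=-7,dy=+4->D; (3,4):dx=+1,dy=-2->D
  (3,5):dx=-7,dy=+2->D; (3,6):dx=-6,dy=+8->D; (3,7):dx=-4,dy=+9->D; (4,5):dx=-8,dy=+4->D
  (4,6):dx=-7,dy=+10->D; (4,7):dx=-5,dy=+11->D; (5,6):dx=+1,dy=+6->C; (5,7):dx=+3,dy=+7->C
  (6,7):dx=+2,dy=+1->C
Step 2: C = 10, D = 11, total pairs = 21.
Step 3: tau = (C - D)/(n(n-1)/2) = (10 - 11)/21 = -0.047619.
Step 4: Exact two-sided p-value (enumerate n! = 5040 permutations of y under H0): p = 1.000000.
Step 5: alpha = 0.05. fail to reject H0.

tau_b = -0.0476 (C=10, D=11), p = 1.000000, fail to reject H0.


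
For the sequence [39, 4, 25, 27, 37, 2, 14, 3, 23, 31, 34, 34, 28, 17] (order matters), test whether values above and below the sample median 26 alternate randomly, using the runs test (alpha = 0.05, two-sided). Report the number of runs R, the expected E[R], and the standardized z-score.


Step 1: Compute median = 26; label A = above, B = below.
Labels in order: ABBAABBBBAAAAB  (n_A = 7, n_B = 7)
Step 2: Count runs R = 6.
Step 3: Under H0 (random ordering), E[R] = 2*n_A*n_B/(n_A+n_B) + 1 = 2*7*7/14 + 1 = 8.0000.
        Var[R] = 2*n_A*n_B*(2*n_A*n_B - n_A - n_B) / ((n_A+n_B)^2 * (n_A+n_B-1)) = 8232/2548 = 3.2308.
        SD[R] = 1.7974.
Step 4: Continuity-corrected z = (R + 0.5 - E[R]) / SD[R] = (6 + 0.5 - 8.0000) / 1.7974 = -0.8345.
Step 5: Two-sided p-value via normal approximation = 2*(1 - Phi(|z|)) = 0.403986.
Step 6: alpha = 0.05. fail to reject H0.

R = 6, z = -0.8345, p = 0.403986, fail to reject H0.


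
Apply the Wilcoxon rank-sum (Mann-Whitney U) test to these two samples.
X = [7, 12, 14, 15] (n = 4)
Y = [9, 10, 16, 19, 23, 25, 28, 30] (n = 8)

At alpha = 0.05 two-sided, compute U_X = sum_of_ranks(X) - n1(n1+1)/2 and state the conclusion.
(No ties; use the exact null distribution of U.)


Step 1: Combine and sort all 12 observations; assign midranks.
sorted (value, group): (7,X), (9,Y), (10,Y), (12,X), (14,X), (15,X), (16,Y), (19,Y), (23,Y), (25,Y), (28,Y), (30,Y)
ranks: 7->1, 9->2, 10->3, 12->4, 14->5, 15->6, 16->7, 19->8, 23->9, 25->10, 28->11, 30->12
Step 2: Rank sum for X: R1 = 1 + 4 + 5 + 6 = 16.
Step 3: U_X = R1 - n1(n1+1)/2 = 16 - 4*5/2 = 16 - 10 = 6.
       U_Y = n1*n2 - U_X = 32 - 6 = 26.
Step 4: No ties, so the exact null distribution of U (based on enumerating the C(12,4) = 495 equally likely rank assignments) gives the two-sided p-value.
Step 5: p-value = 0.109091; compare to alpha = 0.05. fail to reject H0.

U_X = 6, p = 0.109091, fail to reject H0 at alpha = 0.05.


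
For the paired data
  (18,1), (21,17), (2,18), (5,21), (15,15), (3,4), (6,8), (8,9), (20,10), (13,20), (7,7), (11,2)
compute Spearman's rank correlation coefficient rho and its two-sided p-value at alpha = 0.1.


Step 1: Rank x and y separately (midranks; no ties here).
rank(x): 18->10, 21->12, 2->1, 5->3, 15->9, 3->2, 6->4, 8->6, 20->11, 13->8, 7->5, 11->7
rank(y): 1->1, 17->9, 18->10, 21->12, 15->8, 4->3, 8->5, 9->6, 10->7, 20->11, 7->4, 2->2
Step 2: d_i = R_x(i) - R_y(i); compute d_i^2.
  (10-1)^2=81, (12-9)^2=9, (1-10)^2=81, (3-12)^2=81, (9-8)^2=1, (2-3)^2=1, (4-5)^2=1, (6-6)^2=0, (11-7)^2=16, (8-11)^2=9, (5-4)^2=1, (7-2)^2=25
sum(d^2) = 306.
Step 3: rho = 1 - 6*306 / (12*(12^2 - 1)) = 1 - 1836/1716 = -0.069930.
Step 4: Under H0, t = rho * sqrt((n-2)/(1-rho^2)) = -0.2217 ~ t(10).
Step 5: Two-sided p-value from the t-distribution with 10 df = 0.829024.
Step 6: alpha = 0.1. fail to reject H0.

rho = -0.0699, p = 0.829024, fail to reject H0 at alpha = 0.1.


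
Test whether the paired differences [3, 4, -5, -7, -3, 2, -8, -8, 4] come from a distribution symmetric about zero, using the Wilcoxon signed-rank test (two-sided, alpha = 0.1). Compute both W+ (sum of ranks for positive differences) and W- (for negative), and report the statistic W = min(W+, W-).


Step 1: Drop any zero differences (none here) and take |d_i|.
|d| = [3, 4, 5, 7, 3, 2, 8, 8, 4]
Step 2: Midrank |d_i| (ties get averaged ranks).
ranks: |3|->2.5, |4|->4.5, |5|->6, |7|->7, |3|->2.5, |2|->1, |8|->8.5, |8|->8.5, |4|->4.5
Step 3: Attach original signs; sum ranks with positive sign and with negative sign.
W+ = 2.5 + 4.5 + 1 + 4.5 = 12.5
W- = 6 + 7 + 2.5 + 8.5 + 8.5 = 32.5
(Check: W+ + W- = 45 should equal n(n+1)/2 = 45.)
Step 4: Test statistic W = min(W+, W-) = 12.5.
Step 5: Ties in |d|, so use the tie-corrected normal approximation.
        E[W] = n(n+1)/4 = 9*10/4 = 22.5.
        Tie groups: |d|=3 (t=2), |d|=4 (t=2), |d|=8 (t=2); sum(t^3 - t) = 18.
        Var[W] = n(n+1)(2n+1)/24 - sum(t^3-t)/48 = 1710/24 - 18/48 = 70.875.
        z = (W - E[W]) / sqrt(Var[W]) = (12.5 - 22.5) / 8.4187 = -1.1878.
        Two-sided p = 2*Phi(z) = 0.234901.
Step 6: alpha = 0.1. fail to reject H0.

W+ = 12.5, W- = 32.5, W = min = 12.5, p = 0.234901, fail to reject H0.


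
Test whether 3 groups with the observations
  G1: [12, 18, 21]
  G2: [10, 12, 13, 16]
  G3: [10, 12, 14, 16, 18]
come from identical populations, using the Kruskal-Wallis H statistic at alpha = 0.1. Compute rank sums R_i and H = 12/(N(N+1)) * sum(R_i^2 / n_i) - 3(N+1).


Step 1: Combine all N = 12 observations and assign midranks.
sorted (value, group, rank): (10,G2,1.5), (10,G3,1.5), (12,G1,4), (12,G2,4), (12,G3,4), (13,G2,6), (14,G3,7), (16,G2,8.5), (16,G3,8.5), (18,G1,10.5), (18,G3,10.5), (21,G1,12)
Step 2: Sum ranks within each group.
R_1 = 26.5 (n_1 = 3)
R_2 = 20 (n_2 = 4)
R_3 = 31.5 (n_3 = 5)
Step 3: H = 12/(N(N+1)) * sum(R_i^2/n_i) - 3(N+1)
     = 12/(12*13) * (26.5^2/3 + 20^2/4 + 31.5^2/5) - 3*13
     = 0.076923 * 532.533 - 39
     = 1.964103.
Step 4: Ties present; correction factor C = 1 - 42/(12^3 - 12) = 0.975524. Corrected H = 1.964103 / 0.975524 = 2.013381.
Step 5: Under H0, H ~ chi^2(2); p-value = 0.365426.
Step 6: alpha = 0.1. fail to reject H0.

H = 2.0134, df = 2, p = 0.365426, fail to reject H0.


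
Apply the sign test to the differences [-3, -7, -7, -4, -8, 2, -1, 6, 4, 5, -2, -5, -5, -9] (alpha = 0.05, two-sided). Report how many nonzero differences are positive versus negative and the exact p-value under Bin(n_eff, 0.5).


Step 1: Discard zero differences. Original n = 14; n_eff = number of nonzero differences = 14.
Nonzero differences (with sign): -3, -7, -7, -4, -8, +2, -1, +6, +4, +5, -2, -5, -5, -9
Step 2: Count signs: positive = 4, negative = 10.
Step 3: Under H0: P(positive) = 0.5, so the number of positives S ~ Bin(14, 0.5).
Step 4: Two-sided exact p-value = sum of Bin(14,0.5) probabilities at or below the observed probability = 0.179565.
Step 5: alpha = 0.05. fail to reject H0.

n_eff = 14, pos = 4, neg = 10, p = 0.179565, fail to reject H0.


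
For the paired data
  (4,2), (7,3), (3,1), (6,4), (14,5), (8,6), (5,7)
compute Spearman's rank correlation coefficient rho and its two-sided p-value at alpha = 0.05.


Step 1: Rank x and y separately (midranks; no ties here).
rank(x): 4->2, 7->5, 3->1, 6->4, 14->7, 8->6, 5->3
rank(y): 2->2, 3->3, 1->1, 4->4, 5->5, 6->6, 7->7
Step 2: d_i = R_x(i) - R_y(i); compute d_i^2.
  (2-2)^2=0, (5-3)^2=4, (1-1)^2=0, (4-4)^2=0, (7-5)^2=4, (6-6)^2=0, (3-7)^2=16
sum(d^2) = 24.
Step 3: rho = 1 - 6*24 / (7*(7^2 - 1)) = 1 - 144/336 = 0.571429.
Step 4: Under H0, t = rho * sqrt((n-2)/(1-rho^2)) = 1.5570 ~ t(5).
Step 5: Two-sided p-value from the t-distribution with 5 df = 0.180202.
Step 6: alpha = 0.05. fail to reject H0.

rho = 0.5714, p = 0.180202, fail to reject H0 at alpha = 0.05.


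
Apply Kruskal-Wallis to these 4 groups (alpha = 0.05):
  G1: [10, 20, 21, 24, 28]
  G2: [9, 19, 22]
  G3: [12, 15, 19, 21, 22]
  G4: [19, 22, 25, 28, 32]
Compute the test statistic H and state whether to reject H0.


Step 1: Combine all N = 18 observations and assign midranks.
sorted (value, group, rank): (9,G2,1), (10,G1,2), (12,G3,3), (15,G3,4), (19,G2,6), (19,G3,6), (19,G4,6), (20,G1,8), (21,G1,9.5), (21,G3,9.5), (22,G2,12), (22,G3,12), (22,G4,12), (24,G1,14), (25,G4,15), (28,G1,16.5), (28,G4,16.5), (32,G4,18)
Step 2: Sum ranks within each group.
R_1 = 50 (n_1 = 5)
R_2 = 19 (n_2 = 3)
R_3 = 34.5 (n_3 = 5)
R_4 = 67.5 (n_4 = 5)
Step 3: H = 12/(N(N+1)) * sum(R_i^2/n_i) - 3(N+1)
     = 12/(18*19) * (50^2/5 + 19^2/3 + 34.5^2/5 + 67.5^2/5) - 3*19
     = 0.035088 * 1769.63 - 57
     = 5.092398.
Step 4: Ties present; correction factor C = 1 - 60/(18^3 - 18) = 0.989680. Corrected H = 5.092398 / 0.989680 = 5.145499.
Step 5: Under H0, H ~ chi^2(3); p-value = 0.161448.
Step 6: alpha = 0.05. fail to reject H0.

H = 5.1455, df = 3, p = 0.161448, fail to reject H0.


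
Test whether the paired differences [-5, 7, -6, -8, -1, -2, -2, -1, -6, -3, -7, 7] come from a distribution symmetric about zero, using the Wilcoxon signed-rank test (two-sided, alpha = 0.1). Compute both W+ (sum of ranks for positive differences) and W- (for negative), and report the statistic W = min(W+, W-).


Step 1: Drop any zero differences (none here) and take |d_i|.
|d| = [5, 7, 6, 8, 1, 2, 2, 1, 6, 3, 7, 7]
Step 2: Midrank |d_i| (ties get averaged ranks).
ranks: |5|->6, |7|->10, |6|->7.5, |8|->12, |1|->1.5, |2|->3.5, |2|->3.5, |1|->1.5, |6|->7.5, |3|->5, |7|->10, |7|->10
Step 3: Attach original signs; sum ranks with positive sign and with negative sign.
W+ = 10 + 10 = 20
W- = 6 + 7.5 + 12 + 1.5 + 3.5 + 3.5 + 1.5 + 7.5 + 5 + 10 = 58
(Check: W+ + W- = 78 should equal n(n+1)/2 = 78.)
Step 4: Test statistic W = min(W+, W-) = 20.
Step 5: Ties in |d|, so use the tie-corrected normal approximation.
        E[W] = n(n+1)/4 = 12*13/4 = 39.
        Tie groups: |d|=1 (t=2), |d|=2 (t=2), |d|=6 (t=2), |d|=7 (t=3); sum(t^3 - t) = 42.
        Var[W] = n(n+1)(2n+1)/24 - sum(t^3-t)/48 = 3900/24 - 42/48 = 161.625.
        z = (W - E[W]) / sqrt(Var[W]) = (20 - 39) / 12.7132 = -1.4945.
        Two-sided p = 2*Phi(z) = 0.135042.
Step 6: alpha = 0.1. fail to reject H0.

W+ = 20, W- = 58, W = min = 20, p = 0.135042, fail to reject H0.


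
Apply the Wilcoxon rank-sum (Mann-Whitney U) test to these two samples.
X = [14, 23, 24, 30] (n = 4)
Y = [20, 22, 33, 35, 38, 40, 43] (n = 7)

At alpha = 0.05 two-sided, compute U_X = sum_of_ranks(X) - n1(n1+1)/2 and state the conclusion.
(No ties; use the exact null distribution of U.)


Step 1: Combine and sort all 11 observations; assign midranks.
sorted (value, group): (14,X), (20,Y), (22,Y), (23,X), (24,X), (30,X), (33,Y), (35,Y), (38,Y), (40,Y), (43,Y)
ranks: 14->1, 20->2, 22->3, 23->4, 24->5, 30->6, 33->7, 35->8, 38->9, 40->10, 43->11
Step 2: Rank sum for X: R1 = 1 + 4 + 5 + 6 = 16.
Step 3: U_X = R1 - n1(n1+1)/2 = 16 - 4*5/2 = 16 - 10 = 6.
       U_Y = n1*n2 - U_X = 28 - 6 = 22.
Step 4: No ties, so the exact null distribution of U (based on enumerating the C(11,4) = 330 equally likely rank assignments) gives the two-sided p-value.
Step 5: p-value = 0.163636; compare to alpha = 0.05. fail to reject H0.

U_X = 6, p = 0.163636, fail to reject H0 at alpha = 0.05.


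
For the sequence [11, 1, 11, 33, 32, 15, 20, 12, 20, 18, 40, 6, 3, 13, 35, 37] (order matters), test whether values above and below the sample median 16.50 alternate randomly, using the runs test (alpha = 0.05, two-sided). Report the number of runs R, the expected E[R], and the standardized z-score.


Step 1: Compute median = 16.50; label A = above, B = below.
Labels in order: BBBAABABAAABBBAA  (n_A = 8, n_B = 8)
Step 2: Count runs R = 8.
Step 3: Under H0 (random ordering), E[R] = 2*n_A*n_B/(n_A+n_B) + 1 = 2*8*8/16 + 1 = 9.0000.
        Var[R] = 2*n_A*n_B*(2*n_A*n_B - n_A - n_B) / ((n_A+n_B)^2 * (n_A+n_B-1)) = 14336/3840 = 3.7333.
        SD[R] = 1.9322.
Step 4: Continuity-corrected z = (R + 0.5 - E[R]) / SD[R] = (8 + 0.5 - 9.0000) / 1.9322 = -0.2588.
Step 5: Two-sided p-value via normal approximation = 2*(1 - Phi(|z|)) = 0.795809.
Step 6: alpha = 0.05. fail to reject H0.

R = 8, z = -0.2588, p = 0.795809, fail to reject H0.


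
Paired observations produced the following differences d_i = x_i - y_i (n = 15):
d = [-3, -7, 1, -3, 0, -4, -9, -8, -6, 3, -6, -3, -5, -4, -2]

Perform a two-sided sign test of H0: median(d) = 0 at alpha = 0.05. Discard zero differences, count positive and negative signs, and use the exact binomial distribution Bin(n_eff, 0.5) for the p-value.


Step 1: Discard zero differences. Original n = 15; n_eff = number of nonzero differences = 14.
Nonzero differences (with sign): -3, -7, +1, -3, -4, -9, -8, -6, +3, -6, -3, -5, -4, -2
Step 2: Count signs: positive = 2, negative = 12.
Step 3: Under H0: P(positive) = 0.5, so the number of positives S ~ Bin(14, 0.5).
Step 4: Two-sided exact p-value = sum of Bin(14,0.5) probabilities at or below the observed probability = 0.012939.
Step 5: alpha = 0.05. reject H0.

n_eff = 14, pos = 2, neg = 12, p = 0.012939, reject H0.


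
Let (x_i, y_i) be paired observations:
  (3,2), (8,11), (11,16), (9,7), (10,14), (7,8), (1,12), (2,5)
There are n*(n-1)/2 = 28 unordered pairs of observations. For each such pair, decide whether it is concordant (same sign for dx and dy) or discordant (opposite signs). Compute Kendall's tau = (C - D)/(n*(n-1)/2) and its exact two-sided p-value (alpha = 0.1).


Step 1: Enumerate the 28 unordered pairs (i,j) with i<j and classify each by sign(x_j-x_i) * sign(y_j-y_i).
  (1,2):dx=+5,dy=+9->C; (1,3):dx=+8,dy=+14->C; (1,4):dx=+6,dy=+5->C; (1,5):dx=+7,dy=+12->C
  (1,6):dx=+4,dy=+6->C; (1,7):dx=-2,dy=+10->D; (1,8):dx=-1,dy=+3->D; (2,3):dx=+3,dy=+5->C
  (2,4):dx=+1,dy=-4->D; (2,5):dx=+2,dy=+3->C; (2,6):dx=-1,dy=-3->C; (2,7):dx=-7,dy=+1->D
  (2,8):dx=-6,dy=-6->C; (3,4):dx=-2,dy=-9->C; (3,5):dx=-1,dy=-2->C; (3,6):dx=-4,dy=-8->C
  (3,7):dx=-10,dy=-4->C; (3,8):dx=-9,dy=-11->C; (4,5):dx=+1,dy=+7->C; (4,6):dx=-2,dy=+1->D
  (4,7):dx=-8,dy=+5->D; (4,8):dx=-7,dy=-2->C; (5,6):dx=-3,dy=-6->C; (5,7):dx=-9,dy=-2->C
  (5,8):dx=-8,dy=-9->C; (6,7):dx=-6,dy=+4->D; (6,8):dx=-5,dy=-3->C; (7,8):dx=+1,dy=-7->D
Step 2: C = 20, D = 8, total pairs = 28.
Step 3: tau = (C - D)/(n(n-1)/2) = (20 - 8)/28 = 0.428571.
Step 4: Exact two-sided p-value (enumerate n! = 40320 permutations of y under H0): p = 0.178869.
Step 5: alpha = 0.1. fail to reject H0.

tau_b = 0.4286 (C=20, D=8), p = 0.178869, fail to reject H0.


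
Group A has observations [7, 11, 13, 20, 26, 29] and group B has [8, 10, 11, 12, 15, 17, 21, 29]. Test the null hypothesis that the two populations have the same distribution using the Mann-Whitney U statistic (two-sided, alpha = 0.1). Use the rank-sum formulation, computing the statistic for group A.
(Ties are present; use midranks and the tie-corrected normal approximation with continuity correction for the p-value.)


Step 1: Combine and sort all 14 observations; assign midranks.
sorted (value, group): (7,X), (8,Y), (10,Y), (11,X), (11,Y), (12,Y), (13,X), (15,Y), (17,Y), (20,X), (21,Y), (26,X), (29,X), (29,Y)
ranks: 7->1, 8->2, 10->3, 11->4.5, 11->4.5, 12->6, 13->7, 15->8, 17->9, 20->10, 21->11, 26->12, 29->13.5, 29->13.5
Step 2: Rank sum for X: R1 = 1 + 4.5 + 7 + 10 + 12 + 13.5 = 48.
Step 3: U_X = R1 - n1(n1+1)/2 = 48 - 6*7/2 = 48 - 21 = 27.
       U_Y = n1*n2 - U_X = 48 - 27 = 21.
Step 4: Ties are present, so use the tie-corrected normal approximation (with continuity correction) for the p-value.
Step 5: p-value = 0.746347; compare to alpha = 0.1. fail to reject H0.

U_X = 27, p = 0.746347, fail to reject H0 at alpha = 0.1.


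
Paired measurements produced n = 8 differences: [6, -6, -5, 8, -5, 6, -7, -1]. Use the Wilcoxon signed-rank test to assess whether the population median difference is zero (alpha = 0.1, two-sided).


Step 1: Drop any zero differences (none here) and take |d_i|.
|d| = [6, 6, 5, 8, 5, 6, 7, 1]
Step 2: Midrank |d_i| (ties get averaged ranks).
ranks: |6|->5, |6|->5, |5|->2.5, |8|->8, |5|->2.5, |6|->5, |7|->7, |1|->1
Step 3: Attach original signs; sum ranks with positive sign and with negative sign.
W+ = 5 + 8 + 5 = 18
W- = 5 + 2.5 + 2.5 + 7 + 1 = 18
(Check: W+ + W- = 36 should equal n(n+1)/2 = 36.)
Step 4: Test statistic W = min(W+, W-) = 18.
Step 5: Ties in |d|, so use the tie-corrected normal approximation.
        E[W] = n(n+1)/4 = 8*9/4 = 18.
        Tie groups: |d|=5 (t=2), |d|=6 (t=3); sum(t^3 - t) = 30.
        Var[W] = n(n+1)(2n+1)/24 - sum(t^3-t)/48 = 1224/24 - 30/48 = 50.375.
        z = (W - E[W]) / sqrt(Var[W]) = (18 - 18) / 7.0975 = 0.0000.
        Two-sided p = 2*Phi(z) = 1.000000.
Step 6: alpha = 0.1. fail to reject H0.

W+ = 18, W- = 18, W = min = 18, p = 1.000000, fail to reject H0.


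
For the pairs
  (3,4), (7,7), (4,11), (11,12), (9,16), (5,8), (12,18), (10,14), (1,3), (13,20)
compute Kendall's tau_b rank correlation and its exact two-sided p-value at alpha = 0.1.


Step 1: Enumerate the 45 unordered pairs (i,j) with i<j and classify each by sign(x_j-x_i) * sign(y_j-y_i).
  (1,2):dx=+4,dy=+3->C; (1,3):dx=+1,dy=+7->C; (1,4):dx=+8,dy=+8->C; (1,5):dx=+6,dy=+12->C
  (1,6):dx=+2,dy=+4->C; (1,7):dx=+9,dy=+14->C; (1,8):dx=+7,dy=+10->C; (1,9):dx=-2,dy=-1->C
  (1,10):dx=+10,dy=+16->C; (2,3):dx=-3,dy=+4->D; (2,4):dx=+4,dy=+5->C; (2,5):dx=+2,dy=+9->C
  (2,6):dx=-2,dy=+1->D; (2,7):dx=+5,dy=+11->C; (2,8):dx=+3,dy=+7->C; (2,9):dx=-6,dy=-4->C
  (2,10):dx=+6,dy=+13->C; (3,4):dx=+7,dy=+1->C; (3,5):dx=+5,dy=+5->C; (3,6):dx=+1,dy=-3->D
  (3,7):dx=+8,dy=+7->C; (3,8):dx=+6,dy=+3->C; (3,9):dx=-3,dy=-8->C; (3,10):dx=+9,dy=+9->C
  (4,5):dx=-2,dy=+4->D; (4,6):dx=-6,dy=-4->C; (4,7):dx=+1,dy=+6->C; (4,8):dx=-1,dy=+2->D
  (4,9):dx=-10,dy=-9->C; (4,10):dx=+2,dy=+8->C; (5,6):dx=-4,dy=-8->C; (5,7):dx=+3,dy=+2->C
  (5,8):dx=+1,dy=-2->D; (5,9):dx=-8,dy=-13->C; (5,10):dx=+4,dy=+4->C; (6,7):dx=+7,dy=+10->C
  (6,8):dx=+5,dy=+6->C; (6,9):dx=-4,dy=-5->C; (6,10):dx=+8,dy=+12->C; (7,8):dx=-2,dy=-4->C
  (7,9):dx=-11,dy=-15->C; (7,10):dx=+1,dy=+2->C; (8,9):dx=-9,dy=-11->C; (8,10):dx=+3,dy=+6->C
  (9,10):dx=+12,dy=+17->C
Step 2: C = 39, D = 6, total pairs = 45.
Step 3: tau = (C - D)/(n(n-1)/2) = (39 - 6)/45 = 0.733333.
Step 4: Exact two-sided p-value (enumerate n! = 3628800 permutations of y under H0): p = 0.002213.
Step 5: alpha = 0.1. reject H0.

tau_b = 0.7333 (C=39, D=6), p = 0.002213, reject H0.


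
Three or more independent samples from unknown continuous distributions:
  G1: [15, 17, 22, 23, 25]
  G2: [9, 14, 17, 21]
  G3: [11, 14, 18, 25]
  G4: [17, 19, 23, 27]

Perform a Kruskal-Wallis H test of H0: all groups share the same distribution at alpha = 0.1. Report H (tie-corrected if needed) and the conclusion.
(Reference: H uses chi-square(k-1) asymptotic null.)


Step 1: Combine all N = 17 observations and assign midranks.
sorted (value, group, rank): (9,G2,1), (11,G3,2), (14,G2,3.5), (14,G3,3.5), (15,G1,5), (17,G1,7), (17,G2,7), (17,G4,7), (18,G3,9), (19,G4,10), (21,G2,11), (22,G1,12), (23,G1,13.5), (23,G4,13.5), (25,G1,15.5), (25,G3,15.5), (27,G4,17)
Step 2: Sum ranks within each group.
R_1 = 53 (n_1 = 5)
R_2 = 22.5 (n_2 = 4)
R_3 = 30 (n_3 = 4)
R_4 = 47.5 (n_4 = 4)
Step 3: H = 12/(N(N+1)) * sum(R_i^2/n_i) - 3(N+1)
     = 12/(17*18) * (53^2/5 + 22.5^2/4 + 30^2/4 + 47.5^2/4) - 3*18
     = 0.039216 * 1477.42 - 54
     = 3.938235.
Step 4: Ties present; correction factor C = 1 - 42/(17^3 - 17) = 0.991422. Corrected H = 3.938235 / 0.991422 = 3.972311.
Step 5: Under H0, H ~ chi^2(3); p-value = 0.264470.
Step 6: alpha = 0.1. fail to reject H0.

H = 3.9723, df = 3, p = 0.264470, fail to reject H0.


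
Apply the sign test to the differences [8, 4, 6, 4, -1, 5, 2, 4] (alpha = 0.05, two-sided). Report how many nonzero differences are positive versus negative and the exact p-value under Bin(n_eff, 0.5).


Step 1: Discard zero differences. Original n = 8; n_eff = number of nonzero differences = 8.
Nonzero differences (with sign): +8, +4, +6, +4, -1, +5, +2, +4
Step 2: Count signs: positive = 7, negative = 1.
Step 3: Under H0: P(positive) = 0.5, so the number of positives S ~ Bin(8, 0.5).
Step 4: Two-sided exact p-value = sum of Bin(8,0.5) probabilities at or below the observed probability = 0.070312.
Step 5: alpha = 0.05. fail to reject H0.

n_eff = 8, pos = 7, neg = 1, p = 0.070312, fail to reject H0.


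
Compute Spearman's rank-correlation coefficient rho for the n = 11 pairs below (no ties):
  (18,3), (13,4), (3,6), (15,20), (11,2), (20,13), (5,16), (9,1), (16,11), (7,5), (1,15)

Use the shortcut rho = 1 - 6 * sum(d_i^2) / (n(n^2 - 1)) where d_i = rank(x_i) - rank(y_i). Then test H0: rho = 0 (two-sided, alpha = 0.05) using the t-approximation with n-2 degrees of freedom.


Step 1: Rank x and y separately (midranks; no ties here).
rank(x): 18->10, 13->7, 3->2, 15->8, 11->6, 20->11, 5->3, 9->5, 16->9, 7->4, 1->1
rank(y): 3->3, 4->4, 6->6, 20->11, 2->2, 13->8, 16->10, 1->1, 11->7, 5->5, 15->9
Step 2: d_i = R_x(i) - R_y(i); compute d_i^2.
  (10-3)^2=49, (7-4)^2=9, (2-6)^2=16, (8-11)^2=9, (6-2)^2=16, (11-8)^2=9, (3-10)^2=49, (5-1)^2=16, (9-7)^2=4, (4-5)^2=1, (1-9)^2=64
sum(d^2) = 242.
Step 3: rho = 1 - 6*242 / (11*(11^2 - 1)) = 1 - 1452/1320 = -0.100000.
Step 4: Under H0, t = rho * sqrt((n-2)/(1-rho^2)) = -0.3015 ~ t(9).
Step 5: Two-sided p-value from the t-distribution with 9 df = 0.769875.
Step 6: alpha = 0.05. fail to reject H0.

rho = -0.1000, p = 0.769875, fail to reject H0 at alpha = 0.05.


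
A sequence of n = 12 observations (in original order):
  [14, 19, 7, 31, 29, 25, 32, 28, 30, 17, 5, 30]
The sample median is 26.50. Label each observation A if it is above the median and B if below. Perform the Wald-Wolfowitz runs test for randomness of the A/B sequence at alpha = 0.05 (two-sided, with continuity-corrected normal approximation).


Step 1: Compute median = 26.50; label A = above, B = below.
Labels in order: BBBAABAAABBA  (n_A = 6, n_B = 6)
Step 2: Count runs R = 6.
Step 3: Under H0 (random ordering), E[R] = 2*n_A*n_B/(n_A+n_B) + 1 = 2*6*6/12 + 1 = 7.0000.
        Var[R] = 2*n_A*n_B*(2*n_A*n_B - n_A - n_B) / ((n_A+n_B)^2 * (n_A+n_B-1)) = 4320/1584 = 2.7273.
        SD[R] = 1.6514.
Step 4: Continuity-corrected z = (R + 0.5 - E[R]) / SD[R] = (6 + 0.5 - 7.0000) / 1.6514 = -0.3028.
Step 5: Two-sided p-value via normal approximation = 2*(1 - Phi(|z|)) = 0.762069.
Step 6: alpha = 0.05. fail to reject H0.

R = 6, z = -0.3028, p = 0.762069, fail to reject H0.
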